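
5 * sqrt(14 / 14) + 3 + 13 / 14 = 125 / 14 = 8.93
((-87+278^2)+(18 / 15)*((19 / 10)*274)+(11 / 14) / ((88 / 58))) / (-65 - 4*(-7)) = -2103.30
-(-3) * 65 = 195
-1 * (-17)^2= -289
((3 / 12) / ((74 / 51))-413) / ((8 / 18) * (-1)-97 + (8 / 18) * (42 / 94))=51689331 / 12175960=4.25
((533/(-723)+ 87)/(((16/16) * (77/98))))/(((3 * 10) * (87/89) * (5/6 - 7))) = -77710528/128003535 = -0.61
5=5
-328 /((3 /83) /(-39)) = 353912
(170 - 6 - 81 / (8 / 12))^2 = 7225 / 4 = 1806.25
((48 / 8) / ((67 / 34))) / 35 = 204 / 2345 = 0.09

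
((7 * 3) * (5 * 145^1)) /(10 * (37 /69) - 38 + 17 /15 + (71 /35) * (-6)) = -12256125 /35159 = -348.59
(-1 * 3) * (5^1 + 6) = -33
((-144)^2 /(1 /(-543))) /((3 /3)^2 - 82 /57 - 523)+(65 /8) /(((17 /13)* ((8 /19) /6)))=87644054031 /4057696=21599.46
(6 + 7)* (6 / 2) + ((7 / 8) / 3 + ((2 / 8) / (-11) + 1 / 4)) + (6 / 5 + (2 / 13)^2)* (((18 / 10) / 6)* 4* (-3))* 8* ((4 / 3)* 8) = -375211711 / 1115400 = -336.39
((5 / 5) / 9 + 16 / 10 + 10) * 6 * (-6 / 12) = -527 / 15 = -35.13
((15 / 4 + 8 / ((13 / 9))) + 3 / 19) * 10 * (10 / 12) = 78.72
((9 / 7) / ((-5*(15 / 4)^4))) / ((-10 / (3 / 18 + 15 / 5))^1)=1216 / 2953125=0.00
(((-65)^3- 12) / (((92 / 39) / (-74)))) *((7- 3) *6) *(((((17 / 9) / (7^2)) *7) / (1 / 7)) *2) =17965653992 / 23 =781115390.96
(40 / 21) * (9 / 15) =8 / 7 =1.14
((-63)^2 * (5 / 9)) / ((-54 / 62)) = -7595 / 3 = -2531.67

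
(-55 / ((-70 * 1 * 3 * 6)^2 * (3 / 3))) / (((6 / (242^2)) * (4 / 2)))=-161051 / 952560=-0.17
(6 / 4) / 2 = 3 / 4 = 0.75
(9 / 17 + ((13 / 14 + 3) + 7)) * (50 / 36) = 7575 / 476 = 15.91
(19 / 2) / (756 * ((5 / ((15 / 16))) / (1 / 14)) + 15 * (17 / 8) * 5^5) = 0.00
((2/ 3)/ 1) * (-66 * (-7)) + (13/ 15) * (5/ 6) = 5557/ 18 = 308.72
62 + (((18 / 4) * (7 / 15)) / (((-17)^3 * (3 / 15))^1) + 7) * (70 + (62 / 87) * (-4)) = 227351603 / 427431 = 531.90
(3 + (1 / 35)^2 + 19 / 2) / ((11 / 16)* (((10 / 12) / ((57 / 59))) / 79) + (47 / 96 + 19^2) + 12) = 3309921144 / 98893214875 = 0.03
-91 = -91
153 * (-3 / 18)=-51 / 2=-25.50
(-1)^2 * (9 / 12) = 3 / 4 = 0.75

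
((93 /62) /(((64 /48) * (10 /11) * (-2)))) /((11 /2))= -9 /80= -0.11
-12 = -12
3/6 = 1/2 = 0.50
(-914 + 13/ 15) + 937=358/ 15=23.87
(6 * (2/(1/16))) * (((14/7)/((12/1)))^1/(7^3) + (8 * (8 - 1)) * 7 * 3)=77446688/343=225792.09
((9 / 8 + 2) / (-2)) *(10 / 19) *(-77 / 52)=1.22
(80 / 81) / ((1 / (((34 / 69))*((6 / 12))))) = 1360 / 5589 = 0.24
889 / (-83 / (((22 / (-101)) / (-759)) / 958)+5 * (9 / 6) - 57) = -1778 / 554133165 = -0.00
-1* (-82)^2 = -6724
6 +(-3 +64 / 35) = 169 / 35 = 4.83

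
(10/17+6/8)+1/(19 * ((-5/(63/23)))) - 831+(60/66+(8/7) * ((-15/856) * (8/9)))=-3043725561193/3672451860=-828.80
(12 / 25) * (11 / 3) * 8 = 352 / 25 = 14.08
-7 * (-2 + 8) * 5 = -210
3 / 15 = 1 / 5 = 0.20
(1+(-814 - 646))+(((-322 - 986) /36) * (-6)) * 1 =-1241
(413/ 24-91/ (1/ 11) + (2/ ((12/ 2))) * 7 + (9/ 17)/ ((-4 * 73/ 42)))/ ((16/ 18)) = -87702069/ 79424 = -1104.23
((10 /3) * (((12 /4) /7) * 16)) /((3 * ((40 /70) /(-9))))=-120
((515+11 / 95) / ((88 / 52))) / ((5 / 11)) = 318084 / 475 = 669.65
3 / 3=1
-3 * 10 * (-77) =2310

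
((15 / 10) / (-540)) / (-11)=1 / 3960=0.00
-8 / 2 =-4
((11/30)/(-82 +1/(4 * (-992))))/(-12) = 5456/14641965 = 0.00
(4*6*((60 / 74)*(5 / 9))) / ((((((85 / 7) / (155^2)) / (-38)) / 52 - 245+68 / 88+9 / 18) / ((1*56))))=-16376424064000 / 6592906410639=-2.48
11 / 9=1.22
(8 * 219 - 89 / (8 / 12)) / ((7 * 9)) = 1079 / 42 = 25.69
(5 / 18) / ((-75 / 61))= -61 / 270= -0.23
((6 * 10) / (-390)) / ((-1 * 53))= 2 / 689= 0.00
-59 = -59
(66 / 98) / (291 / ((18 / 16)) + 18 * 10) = 99 / 64484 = 0.00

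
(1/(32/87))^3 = 658503/32768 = 20.10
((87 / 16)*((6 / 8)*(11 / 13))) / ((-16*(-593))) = 2871 / 7894016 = 0.00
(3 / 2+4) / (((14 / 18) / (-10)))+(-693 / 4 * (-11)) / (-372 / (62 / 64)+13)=-112563 / 1484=-75.85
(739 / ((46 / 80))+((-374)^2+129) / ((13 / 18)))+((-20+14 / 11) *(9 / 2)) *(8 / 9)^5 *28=4182658055162 / 21579129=193828.86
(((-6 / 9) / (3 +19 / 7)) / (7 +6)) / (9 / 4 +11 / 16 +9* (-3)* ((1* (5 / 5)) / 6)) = 28 / 4875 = 0.01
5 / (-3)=-5 / 3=-1.67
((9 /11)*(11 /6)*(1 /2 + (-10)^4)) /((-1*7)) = -60003 /28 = -2142.96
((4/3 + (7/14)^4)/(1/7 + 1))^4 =48382841521/21743271936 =2.23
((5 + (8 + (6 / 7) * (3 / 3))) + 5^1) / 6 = 22 / 7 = 3.14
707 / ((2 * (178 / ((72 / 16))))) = 6363 / 712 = 8.94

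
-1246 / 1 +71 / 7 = -8651 / 7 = -1235.86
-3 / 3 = -1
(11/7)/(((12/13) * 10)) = 143/840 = 0.17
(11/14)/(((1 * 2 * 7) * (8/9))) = 99/1568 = 0.06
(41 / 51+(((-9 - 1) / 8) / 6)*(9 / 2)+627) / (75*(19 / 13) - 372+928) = 6649799 / 7060848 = 0.94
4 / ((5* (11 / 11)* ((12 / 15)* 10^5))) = 0.00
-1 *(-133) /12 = 133 /12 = 11.08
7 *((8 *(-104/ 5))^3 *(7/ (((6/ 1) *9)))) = -14110294016/ 3375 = -4180827.86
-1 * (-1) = 1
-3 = -3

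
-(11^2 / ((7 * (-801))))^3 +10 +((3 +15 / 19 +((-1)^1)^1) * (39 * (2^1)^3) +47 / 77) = 32454690789299204 / 36841555160487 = 880.93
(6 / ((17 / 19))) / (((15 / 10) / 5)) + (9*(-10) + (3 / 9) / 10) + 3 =-32953 / 510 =-64.61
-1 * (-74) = 74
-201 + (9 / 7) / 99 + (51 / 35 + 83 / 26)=-1965339 / 10010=-196.34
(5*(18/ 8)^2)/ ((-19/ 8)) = -405/ 38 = -10.66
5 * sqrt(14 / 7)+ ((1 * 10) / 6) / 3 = 5 / 9+ 5 * sqrt(2) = 7.63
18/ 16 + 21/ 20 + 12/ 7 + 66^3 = 287499.89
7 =7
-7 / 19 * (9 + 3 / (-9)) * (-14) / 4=637 / 57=11.18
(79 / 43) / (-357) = -79 / 15351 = -0.01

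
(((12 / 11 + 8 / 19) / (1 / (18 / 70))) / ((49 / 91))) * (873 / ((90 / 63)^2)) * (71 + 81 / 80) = 46486309779 / 2090000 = 22242.25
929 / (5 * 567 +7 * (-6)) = 929 / 2793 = 0.33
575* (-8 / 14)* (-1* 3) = 985.71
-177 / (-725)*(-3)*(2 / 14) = -531 / 5075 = -0.10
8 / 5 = 1.60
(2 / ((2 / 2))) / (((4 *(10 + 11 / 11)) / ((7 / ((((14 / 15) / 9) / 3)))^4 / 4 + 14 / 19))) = 19108097.07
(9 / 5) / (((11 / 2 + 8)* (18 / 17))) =17 / 135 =0.13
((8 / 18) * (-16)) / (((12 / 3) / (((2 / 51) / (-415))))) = 32 / 190485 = 0.00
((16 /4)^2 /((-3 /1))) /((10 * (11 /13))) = -104 /165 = -0.63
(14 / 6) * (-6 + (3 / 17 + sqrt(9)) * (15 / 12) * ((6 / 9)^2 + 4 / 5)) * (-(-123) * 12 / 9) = -6888 / 17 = -405.18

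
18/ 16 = 9/ 8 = 1.12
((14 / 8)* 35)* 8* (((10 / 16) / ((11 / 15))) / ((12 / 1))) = 6125 / 176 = 34.80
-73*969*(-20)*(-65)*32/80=-36783240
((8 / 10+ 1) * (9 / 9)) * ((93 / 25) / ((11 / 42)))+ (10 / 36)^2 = 11424271 / 445500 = 25.64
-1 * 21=-21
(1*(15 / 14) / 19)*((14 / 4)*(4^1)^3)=240 / 19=12.63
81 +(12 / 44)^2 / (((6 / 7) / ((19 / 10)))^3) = 237576637 / 2904000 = 81.81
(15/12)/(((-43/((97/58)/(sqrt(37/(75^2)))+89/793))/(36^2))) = -5892750 * sqrt(37)/46139 - 144180/34099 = -781.10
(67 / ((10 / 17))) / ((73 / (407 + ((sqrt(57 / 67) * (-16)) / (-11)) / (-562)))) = 463573 / 730 - 68 * sqrt(3819) / 1128215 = 635.03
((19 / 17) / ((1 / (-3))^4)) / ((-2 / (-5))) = 7695 / 34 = 226.32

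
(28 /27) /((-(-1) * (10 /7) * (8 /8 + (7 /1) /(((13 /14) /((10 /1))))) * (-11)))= -1274 /1474605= -0.00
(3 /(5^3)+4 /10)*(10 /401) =0.01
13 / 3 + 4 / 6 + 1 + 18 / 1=24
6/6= 1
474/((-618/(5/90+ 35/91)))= -79/234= -0.34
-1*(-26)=26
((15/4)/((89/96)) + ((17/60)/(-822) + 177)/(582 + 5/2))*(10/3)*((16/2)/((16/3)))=1593550121/73304316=21.74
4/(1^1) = 4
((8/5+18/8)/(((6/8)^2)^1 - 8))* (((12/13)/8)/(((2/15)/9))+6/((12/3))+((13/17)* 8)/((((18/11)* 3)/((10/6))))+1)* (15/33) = -885415/304317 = -2.91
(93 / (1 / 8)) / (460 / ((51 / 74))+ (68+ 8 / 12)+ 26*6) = 6324 / 7583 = 0.83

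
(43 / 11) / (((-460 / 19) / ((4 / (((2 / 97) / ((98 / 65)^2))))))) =-380553698 / 5344625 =-71.20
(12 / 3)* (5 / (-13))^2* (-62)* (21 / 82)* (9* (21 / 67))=-12303900 / 464243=-26.50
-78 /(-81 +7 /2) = 156 /155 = 1.01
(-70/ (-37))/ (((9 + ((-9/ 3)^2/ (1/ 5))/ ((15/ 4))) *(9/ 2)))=20/ 999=0.02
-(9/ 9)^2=-1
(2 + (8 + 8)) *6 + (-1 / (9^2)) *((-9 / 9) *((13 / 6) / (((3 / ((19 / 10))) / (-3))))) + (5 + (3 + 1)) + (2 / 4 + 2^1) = 580523 / 4860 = 119.45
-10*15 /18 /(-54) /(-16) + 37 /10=3.69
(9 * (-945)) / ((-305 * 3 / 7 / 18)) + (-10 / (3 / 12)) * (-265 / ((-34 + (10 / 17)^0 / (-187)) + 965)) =1569835079 / 1327482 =1182.57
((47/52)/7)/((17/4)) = 47/1547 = 0.03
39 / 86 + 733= 63077 / 86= 733.45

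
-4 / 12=-1 / 3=-0.33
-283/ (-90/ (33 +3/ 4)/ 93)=78957/ 8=9869.62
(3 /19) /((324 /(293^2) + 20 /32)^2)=1415049753792 /3543180696811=0.40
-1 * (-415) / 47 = 415 / 47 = 8.83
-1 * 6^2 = -36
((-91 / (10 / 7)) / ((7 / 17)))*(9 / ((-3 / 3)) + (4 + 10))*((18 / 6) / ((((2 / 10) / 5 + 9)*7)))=-16575 / 452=-36.67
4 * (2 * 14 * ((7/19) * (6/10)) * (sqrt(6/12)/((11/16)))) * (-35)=-131712 * sqrt(2)/209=-891.24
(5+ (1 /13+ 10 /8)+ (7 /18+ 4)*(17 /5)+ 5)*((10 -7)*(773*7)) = 332359853 /780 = 426102.38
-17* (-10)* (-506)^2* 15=652891800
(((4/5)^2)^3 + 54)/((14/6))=23.26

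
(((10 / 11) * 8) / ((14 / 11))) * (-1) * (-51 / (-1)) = -2040 / 7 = -291.43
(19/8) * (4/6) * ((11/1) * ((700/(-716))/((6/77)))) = -2816275/12888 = -218.52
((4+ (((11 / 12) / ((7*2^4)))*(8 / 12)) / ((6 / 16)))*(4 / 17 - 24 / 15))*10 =-176030 / 3213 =-54.79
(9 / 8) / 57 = 3 / 152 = 0.02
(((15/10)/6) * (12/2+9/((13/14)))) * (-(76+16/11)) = -43452/143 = -303.86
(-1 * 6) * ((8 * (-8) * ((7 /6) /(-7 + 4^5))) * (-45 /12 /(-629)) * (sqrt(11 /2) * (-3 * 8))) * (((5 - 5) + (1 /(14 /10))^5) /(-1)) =1000000 * sqrt(22) /170655877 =0.03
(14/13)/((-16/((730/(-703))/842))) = 2555/30780152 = 0.00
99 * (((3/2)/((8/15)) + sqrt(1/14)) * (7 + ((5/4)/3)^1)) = 2937 * sqrt(14)/56 + 132165/64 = 2261.31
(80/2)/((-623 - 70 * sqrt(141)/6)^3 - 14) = -10710267660/48424329180572149 + 76087200 * sqrt(141)/6917761311510307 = -0.00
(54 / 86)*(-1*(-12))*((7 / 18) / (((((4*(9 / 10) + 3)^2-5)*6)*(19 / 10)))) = 2625 / 393794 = 0.01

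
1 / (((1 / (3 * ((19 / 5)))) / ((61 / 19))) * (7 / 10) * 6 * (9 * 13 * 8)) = 61 / 6552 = 0.01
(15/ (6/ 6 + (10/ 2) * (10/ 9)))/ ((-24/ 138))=-3105/ 236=-13.16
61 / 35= 1.74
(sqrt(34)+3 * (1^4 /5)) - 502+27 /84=-70151 /140+sqrt(34)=-495.25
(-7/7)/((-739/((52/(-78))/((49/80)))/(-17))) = 2720/108633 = 0.03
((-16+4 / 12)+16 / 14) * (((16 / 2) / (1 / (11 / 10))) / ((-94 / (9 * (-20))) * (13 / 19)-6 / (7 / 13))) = 1529880 / 129103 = 11.85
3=3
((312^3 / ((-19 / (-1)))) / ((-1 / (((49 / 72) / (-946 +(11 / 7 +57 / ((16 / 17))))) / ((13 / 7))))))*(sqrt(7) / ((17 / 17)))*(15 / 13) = 2023.20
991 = 991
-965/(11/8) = -7720/11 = -701.82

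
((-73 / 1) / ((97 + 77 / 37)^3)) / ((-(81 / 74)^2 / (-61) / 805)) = -3.08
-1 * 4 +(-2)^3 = -12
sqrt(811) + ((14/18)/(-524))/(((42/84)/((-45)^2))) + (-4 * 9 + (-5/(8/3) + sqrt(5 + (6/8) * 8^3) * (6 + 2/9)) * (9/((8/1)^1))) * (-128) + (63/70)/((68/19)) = -896 * sqrt(389) + sqrt(811) + 434019141/89080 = -12771.16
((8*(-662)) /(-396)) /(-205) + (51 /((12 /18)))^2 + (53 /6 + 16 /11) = 475915529 /81180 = 5862.47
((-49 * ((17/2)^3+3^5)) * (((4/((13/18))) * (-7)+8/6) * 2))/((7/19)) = 332873065/39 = 8535206.79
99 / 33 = 3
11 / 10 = 1.10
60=60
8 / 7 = 1.14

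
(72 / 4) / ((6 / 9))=27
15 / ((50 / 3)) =9 / 10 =0.90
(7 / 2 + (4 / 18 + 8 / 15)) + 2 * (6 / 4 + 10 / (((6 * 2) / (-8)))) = -547 / 90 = -6.08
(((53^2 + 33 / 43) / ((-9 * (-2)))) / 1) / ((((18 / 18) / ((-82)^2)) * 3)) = 406196840 / 1161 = 349868.08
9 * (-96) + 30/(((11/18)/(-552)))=-307584/11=-27962.18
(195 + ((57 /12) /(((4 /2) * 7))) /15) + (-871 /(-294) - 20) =348851 /1960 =177.99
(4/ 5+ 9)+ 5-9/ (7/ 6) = 248/ 35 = 7.09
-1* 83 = -83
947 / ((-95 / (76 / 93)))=-3788 / 465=-8.15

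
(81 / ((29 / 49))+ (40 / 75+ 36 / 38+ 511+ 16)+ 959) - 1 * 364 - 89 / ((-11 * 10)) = 229315243 / 181830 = 1261.15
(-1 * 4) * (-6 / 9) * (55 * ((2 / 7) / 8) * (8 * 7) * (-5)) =-1466.67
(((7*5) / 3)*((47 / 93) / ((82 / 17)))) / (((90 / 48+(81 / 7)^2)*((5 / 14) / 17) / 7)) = 1826315848 / 608817897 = 3.00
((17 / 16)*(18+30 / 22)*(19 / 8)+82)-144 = -18497 / 1408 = -13.14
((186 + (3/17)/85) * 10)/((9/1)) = 179182/867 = 206.67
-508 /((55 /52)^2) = -1373632 /3025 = -454.09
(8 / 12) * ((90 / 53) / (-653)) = -60 / 34609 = -0.00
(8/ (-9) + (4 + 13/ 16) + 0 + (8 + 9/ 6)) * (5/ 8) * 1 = 9665/ 1152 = 8.39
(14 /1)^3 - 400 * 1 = 2344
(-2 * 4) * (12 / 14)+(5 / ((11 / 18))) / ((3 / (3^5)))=50502 / 77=655.87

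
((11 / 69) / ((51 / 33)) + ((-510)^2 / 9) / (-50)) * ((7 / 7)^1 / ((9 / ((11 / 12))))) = -58.86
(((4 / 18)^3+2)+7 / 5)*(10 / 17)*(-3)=-24866 / 4131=-6.02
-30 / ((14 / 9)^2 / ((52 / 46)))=-15795 / 1127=-14.02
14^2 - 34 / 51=195.33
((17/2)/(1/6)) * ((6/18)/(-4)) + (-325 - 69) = -1593/4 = -398.25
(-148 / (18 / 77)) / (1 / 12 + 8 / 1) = -22792 / 291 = -78.32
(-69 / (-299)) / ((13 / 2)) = 6 / 169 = 0.04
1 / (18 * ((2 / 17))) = 17 / 36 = 0.47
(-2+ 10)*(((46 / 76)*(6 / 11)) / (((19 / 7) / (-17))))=-65688 / 3971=-16.54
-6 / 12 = -1 / 2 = -0.50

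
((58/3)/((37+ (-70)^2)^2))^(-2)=5346813283316649/3364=1589421308952.63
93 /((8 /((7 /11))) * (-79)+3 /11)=-7161 /76451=-0.09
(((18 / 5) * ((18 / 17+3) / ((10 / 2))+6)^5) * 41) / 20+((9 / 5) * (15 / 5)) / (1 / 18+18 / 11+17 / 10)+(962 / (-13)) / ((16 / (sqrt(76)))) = 40315891624575790599 / 372490609843750 - 37 * sqrt(19) / 4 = 108192.99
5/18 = 0.28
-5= -5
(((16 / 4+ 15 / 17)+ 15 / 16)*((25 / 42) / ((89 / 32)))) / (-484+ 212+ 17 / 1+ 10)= -7915 / 1556877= -0.01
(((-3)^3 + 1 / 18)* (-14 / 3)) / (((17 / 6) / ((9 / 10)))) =679 / 17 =39.94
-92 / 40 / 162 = -23 / 1620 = -0.01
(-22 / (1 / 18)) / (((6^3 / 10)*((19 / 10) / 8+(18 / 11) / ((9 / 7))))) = -48400 / 3987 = -12.14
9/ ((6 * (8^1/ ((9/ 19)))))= 27/ 304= 0.09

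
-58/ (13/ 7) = -406/ 13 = -31.23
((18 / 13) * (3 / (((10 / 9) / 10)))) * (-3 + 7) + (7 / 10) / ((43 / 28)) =419234 / 2795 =149.99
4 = 4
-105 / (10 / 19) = -399 / 2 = -199.50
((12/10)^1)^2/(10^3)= 9/6250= 0.00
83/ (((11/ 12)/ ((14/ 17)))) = 13944/ 187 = 74.57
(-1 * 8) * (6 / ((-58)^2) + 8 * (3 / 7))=-161556 / 5887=-27.44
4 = 4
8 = 8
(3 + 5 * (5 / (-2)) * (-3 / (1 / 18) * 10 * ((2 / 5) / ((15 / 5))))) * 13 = 11739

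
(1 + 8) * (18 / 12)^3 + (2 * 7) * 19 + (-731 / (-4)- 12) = 3737 / 8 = 467.12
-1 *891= -891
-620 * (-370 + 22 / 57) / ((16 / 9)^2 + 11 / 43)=15165167760 / 226081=67078.47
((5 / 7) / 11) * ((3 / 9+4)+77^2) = 89000 / 231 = 385.28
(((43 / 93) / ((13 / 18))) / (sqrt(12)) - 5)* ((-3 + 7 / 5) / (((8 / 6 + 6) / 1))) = 12 / 11 - 516* sqrt(3) / 22165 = 1.05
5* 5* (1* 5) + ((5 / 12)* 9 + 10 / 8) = 130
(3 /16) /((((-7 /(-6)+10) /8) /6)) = 0.81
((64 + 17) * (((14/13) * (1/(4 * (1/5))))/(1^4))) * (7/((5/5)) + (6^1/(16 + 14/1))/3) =10017/13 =770.54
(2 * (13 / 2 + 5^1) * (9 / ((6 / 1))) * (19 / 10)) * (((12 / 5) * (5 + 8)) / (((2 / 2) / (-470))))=-4806126 / 5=-961225.20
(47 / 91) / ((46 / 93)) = 1.04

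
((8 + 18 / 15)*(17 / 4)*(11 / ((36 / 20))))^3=79562482901 / 5832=13642401.05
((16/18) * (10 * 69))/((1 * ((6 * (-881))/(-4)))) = 3680/7929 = 0.46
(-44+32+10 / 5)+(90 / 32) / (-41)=-6605 / 656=-10.07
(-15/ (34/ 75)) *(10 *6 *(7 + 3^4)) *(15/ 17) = -154152.25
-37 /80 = -0.46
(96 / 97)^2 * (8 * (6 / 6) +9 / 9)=82944 / 9409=8.82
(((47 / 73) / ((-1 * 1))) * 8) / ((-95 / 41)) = 15416 / 6935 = 2.22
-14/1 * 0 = 0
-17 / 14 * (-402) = 3417 / 7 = 488.14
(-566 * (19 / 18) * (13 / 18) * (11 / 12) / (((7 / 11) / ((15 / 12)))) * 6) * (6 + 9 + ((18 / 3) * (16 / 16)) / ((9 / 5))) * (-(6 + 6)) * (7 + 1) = 4651911550 / 567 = 8204429.54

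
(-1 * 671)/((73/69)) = -46299/73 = -634.23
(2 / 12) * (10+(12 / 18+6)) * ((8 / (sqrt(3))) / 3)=200 * sqrt(3) / 81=4.28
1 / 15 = 0.07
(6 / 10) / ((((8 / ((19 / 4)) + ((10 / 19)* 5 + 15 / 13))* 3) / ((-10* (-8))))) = 3952 / 1351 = 2.93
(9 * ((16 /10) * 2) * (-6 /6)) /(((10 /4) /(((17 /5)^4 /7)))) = -24054048 /109375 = -219.92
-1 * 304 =-304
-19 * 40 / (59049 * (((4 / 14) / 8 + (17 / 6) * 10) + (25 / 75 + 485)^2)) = -21280 / 389496107277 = -0.00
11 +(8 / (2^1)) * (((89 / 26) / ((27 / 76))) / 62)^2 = 1313795695 / 118396161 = 11.10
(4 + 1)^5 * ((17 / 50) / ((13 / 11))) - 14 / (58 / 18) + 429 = 998065 / 754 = 1323.69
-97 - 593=-690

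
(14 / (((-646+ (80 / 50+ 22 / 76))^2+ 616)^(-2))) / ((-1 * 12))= -1574862822797048337847 / 7819260000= -201408166859.40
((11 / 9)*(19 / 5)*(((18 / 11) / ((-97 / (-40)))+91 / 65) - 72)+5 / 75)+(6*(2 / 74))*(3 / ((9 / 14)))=-261589918 / 807525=-323.94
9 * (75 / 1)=675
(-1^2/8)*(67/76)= -67/608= -0.11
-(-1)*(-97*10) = -970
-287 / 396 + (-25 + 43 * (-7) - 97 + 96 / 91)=-15231329 / 36036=-422.67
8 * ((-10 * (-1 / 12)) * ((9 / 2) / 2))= 15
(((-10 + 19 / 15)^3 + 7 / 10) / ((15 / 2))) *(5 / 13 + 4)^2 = -1621415977 / 950625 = -1705.63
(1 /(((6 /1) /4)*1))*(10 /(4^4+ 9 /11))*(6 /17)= 88 /9605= 0.01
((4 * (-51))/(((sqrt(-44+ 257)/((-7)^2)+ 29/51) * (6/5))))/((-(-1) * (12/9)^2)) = -2716575435/11721824+ 97498485 * sqrt(213)/11721824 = -110.36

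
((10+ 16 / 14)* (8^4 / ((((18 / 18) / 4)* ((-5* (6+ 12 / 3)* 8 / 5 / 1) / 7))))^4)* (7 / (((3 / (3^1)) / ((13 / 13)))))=205914338626633728 / 625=329462941802613.96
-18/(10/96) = -864/5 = -172.80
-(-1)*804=804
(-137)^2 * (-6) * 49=-5518086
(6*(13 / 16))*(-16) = -78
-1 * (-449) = 449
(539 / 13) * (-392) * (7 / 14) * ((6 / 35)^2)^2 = -57024 / 8125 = -7.02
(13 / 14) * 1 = 0.93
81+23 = 104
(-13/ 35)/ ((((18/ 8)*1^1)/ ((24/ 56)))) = -52/ 735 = -0.07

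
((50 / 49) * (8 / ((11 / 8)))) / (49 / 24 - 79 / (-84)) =25600 / 12859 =1.99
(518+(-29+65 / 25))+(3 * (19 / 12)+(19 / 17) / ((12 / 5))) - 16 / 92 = 2912804 / 5865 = 496.64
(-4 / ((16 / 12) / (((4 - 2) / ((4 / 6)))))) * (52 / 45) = -10.40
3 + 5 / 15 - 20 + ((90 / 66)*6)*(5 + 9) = 3230 / 33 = 97.88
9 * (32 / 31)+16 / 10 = 1688 / 155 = 10.89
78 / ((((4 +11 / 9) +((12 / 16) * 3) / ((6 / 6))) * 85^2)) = 0.00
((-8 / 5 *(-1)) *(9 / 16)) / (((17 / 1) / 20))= 18 / 17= 1.06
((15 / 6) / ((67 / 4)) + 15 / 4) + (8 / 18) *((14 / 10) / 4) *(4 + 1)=11281 / 2412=4.68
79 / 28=2.82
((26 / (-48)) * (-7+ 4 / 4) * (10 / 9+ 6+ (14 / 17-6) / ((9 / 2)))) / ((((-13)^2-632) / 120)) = -39520 / 7871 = -5.02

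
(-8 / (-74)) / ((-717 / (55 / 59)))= -220 / 1565211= -0.00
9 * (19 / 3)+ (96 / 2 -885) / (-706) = 41079 / 706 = 58.19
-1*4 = -4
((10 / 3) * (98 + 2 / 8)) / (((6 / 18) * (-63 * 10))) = -131 / 84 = -1.56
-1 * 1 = -1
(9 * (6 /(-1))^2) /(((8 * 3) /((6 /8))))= 81 /8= 10.12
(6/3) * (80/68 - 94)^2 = 4980168/289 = 17232.42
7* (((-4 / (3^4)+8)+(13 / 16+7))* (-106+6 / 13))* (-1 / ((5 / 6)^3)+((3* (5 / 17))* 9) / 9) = 29380967371 / 2983500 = 9847.82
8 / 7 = 1.14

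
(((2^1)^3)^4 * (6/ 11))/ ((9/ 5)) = 40960/ 33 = 1241.21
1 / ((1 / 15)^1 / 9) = 135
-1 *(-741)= 741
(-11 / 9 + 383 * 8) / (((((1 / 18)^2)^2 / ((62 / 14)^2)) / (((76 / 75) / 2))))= 782746677792 / 245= 3194884399.15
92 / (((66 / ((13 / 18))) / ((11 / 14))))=299 / 378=0.79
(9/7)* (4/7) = 36/49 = 0.73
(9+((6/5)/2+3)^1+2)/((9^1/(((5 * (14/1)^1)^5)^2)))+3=41241386354000000027/9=4582376261555555558.56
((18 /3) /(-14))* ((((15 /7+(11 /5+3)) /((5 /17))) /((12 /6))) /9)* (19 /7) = -83011 /51450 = -1.61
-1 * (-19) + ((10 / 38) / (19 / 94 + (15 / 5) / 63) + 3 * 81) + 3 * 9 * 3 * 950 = 723254674 / 9367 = 77213.05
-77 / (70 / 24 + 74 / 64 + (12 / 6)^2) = -7392 / 775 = -9.54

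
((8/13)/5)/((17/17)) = 8/65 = 0.12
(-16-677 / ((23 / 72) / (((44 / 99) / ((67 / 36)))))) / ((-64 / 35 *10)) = 351995 / 12328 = 28.55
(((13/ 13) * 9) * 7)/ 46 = 63/ 46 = 1.37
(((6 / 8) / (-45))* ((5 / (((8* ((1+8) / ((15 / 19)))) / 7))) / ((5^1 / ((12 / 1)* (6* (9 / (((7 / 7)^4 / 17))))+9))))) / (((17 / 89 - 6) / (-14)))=-33.99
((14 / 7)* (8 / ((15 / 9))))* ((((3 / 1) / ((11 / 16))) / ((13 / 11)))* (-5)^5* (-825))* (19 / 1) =22572000000 / 13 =1736307692.31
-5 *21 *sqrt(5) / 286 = -105 *sqrt(5) / 286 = -0.82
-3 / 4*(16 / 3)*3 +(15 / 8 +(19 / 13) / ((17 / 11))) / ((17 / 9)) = -315789 / 30056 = -10.51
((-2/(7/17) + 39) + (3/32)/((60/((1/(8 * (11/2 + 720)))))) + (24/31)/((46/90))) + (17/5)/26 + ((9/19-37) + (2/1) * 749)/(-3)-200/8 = -436280580223051/915844826624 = -476.37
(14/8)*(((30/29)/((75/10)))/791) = 1/3277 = 0.00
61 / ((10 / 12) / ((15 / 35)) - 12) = -1098 / 181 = -6.07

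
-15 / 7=-2.14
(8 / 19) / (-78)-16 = -11860 / 741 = -16.01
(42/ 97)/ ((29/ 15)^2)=0.12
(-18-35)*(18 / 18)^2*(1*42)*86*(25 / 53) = -90300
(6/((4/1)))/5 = 3/10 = 0.30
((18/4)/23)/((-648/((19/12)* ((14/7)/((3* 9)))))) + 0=-19/536544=-0.00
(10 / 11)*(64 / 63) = 640 / 693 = 0.92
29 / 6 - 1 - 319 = -1891 / 6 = -315.17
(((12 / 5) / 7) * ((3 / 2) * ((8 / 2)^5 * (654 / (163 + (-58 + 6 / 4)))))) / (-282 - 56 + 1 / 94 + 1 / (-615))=-9.57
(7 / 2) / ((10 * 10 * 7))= 1 / 200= 0.00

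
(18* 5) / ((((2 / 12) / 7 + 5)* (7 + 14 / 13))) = 2.22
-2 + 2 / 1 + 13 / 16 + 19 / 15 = 499 / 240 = 2.08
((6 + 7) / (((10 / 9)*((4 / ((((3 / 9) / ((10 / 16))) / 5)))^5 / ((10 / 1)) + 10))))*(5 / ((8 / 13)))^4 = 0.01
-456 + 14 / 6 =-1361 / 3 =-453.67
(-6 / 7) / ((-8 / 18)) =27 / 14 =1.93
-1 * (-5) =5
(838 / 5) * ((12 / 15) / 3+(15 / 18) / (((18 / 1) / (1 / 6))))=372491 / 8100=45.99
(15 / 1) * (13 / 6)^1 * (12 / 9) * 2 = 260 / 3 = 86.67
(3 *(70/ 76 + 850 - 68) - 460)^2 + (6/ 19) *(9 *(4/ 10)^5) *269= 16098046355357/ 4512500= 3567434.10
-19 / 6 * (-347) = 6593 / 6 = 1098.83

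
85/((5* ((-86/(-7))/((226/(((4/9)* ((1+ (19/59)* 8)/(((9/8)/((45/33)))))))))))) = 235631781/1451680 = 162.32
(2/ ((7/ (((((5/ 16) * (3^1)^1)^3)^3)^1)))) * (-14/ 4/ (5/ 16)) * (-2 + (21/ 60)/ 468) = 3197291484375/ 893353197568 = 3.58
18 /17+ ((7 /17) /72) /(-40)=3049 /2880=1.06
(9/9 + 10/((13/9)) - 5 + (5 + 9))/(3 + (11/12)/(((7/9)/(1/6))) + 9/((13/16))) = 12320/10391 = 1.19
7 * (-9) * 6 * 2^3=-3024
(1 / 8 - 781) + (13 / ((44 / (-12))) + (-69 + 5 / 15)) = -853.09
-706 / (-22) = 353 / 11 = 32.09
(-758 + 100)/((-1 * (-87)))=-658/87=-7.56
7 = 7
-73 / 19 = -3.84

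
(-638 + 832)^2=37636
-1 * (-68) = 68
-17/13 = -1.31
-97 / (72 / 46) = -2231 / 36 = -61.97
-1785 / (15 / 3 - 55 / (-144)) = -51408 / 155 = -331.66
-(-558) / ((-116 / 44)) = -6138 / 29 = -211.66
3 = 3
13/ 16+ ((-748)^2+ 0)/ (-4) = -139875.19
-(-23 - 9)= 32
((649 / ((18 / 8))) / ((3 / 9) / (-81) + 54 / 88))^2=9511352066304 / 42471289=223947.81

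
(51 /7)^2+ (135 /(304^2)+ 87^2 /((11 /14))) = 482498925885 /49812224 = 9686.36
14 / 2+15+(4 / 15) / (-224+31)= 63686 / 2895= 22.00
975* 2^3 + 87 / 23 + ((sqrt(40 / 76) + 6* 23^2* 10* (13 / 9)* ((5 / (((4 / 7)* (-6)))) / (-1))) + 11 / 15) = sqrt(190) / 19 + 154554973 / 2070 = 74664.96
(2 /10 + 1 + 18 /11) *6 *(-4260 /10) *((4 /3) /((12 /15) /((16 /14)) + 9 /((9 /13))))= -1063296 /1507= -705.57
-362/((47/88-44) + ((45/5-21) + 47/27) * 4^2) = 860112/493291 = 1.74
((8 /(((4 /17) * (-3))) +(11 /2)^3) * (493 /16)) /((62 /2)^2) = 1834453 /369024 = 4.97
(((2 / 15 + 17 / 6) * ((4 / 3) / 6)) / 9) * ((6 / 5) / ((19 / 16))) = 2848 / 38475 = 0.07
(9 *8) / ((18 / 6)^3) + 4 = 20 / 3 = 6.67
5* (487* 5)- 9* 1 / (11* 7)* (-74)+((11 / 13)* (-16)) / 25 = 304882273 / 25025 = 12183.11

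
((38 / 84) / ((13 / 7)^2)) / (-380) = -7 / 20280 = -0.00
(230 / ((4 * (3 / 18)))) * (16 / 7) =5520 / 7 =788.57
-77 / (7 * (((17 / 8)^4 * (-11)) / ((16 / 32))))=2048 / 83521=0.02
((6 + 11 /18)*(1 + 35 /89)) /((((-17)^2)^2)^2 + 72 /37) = 272986 /206740523336589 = 0.00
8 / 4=2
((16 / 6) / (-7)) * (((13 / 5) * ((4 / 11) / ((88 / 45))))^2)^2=-62462907 / 3001024334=-0.02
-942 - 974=-1916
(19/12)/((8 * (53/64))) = 38/159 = 0.24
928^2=861184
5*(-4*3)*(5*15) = -4500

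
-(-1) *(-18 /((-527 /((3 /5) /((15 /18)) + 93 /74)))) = 32913 /487475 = 0.07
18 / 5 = 3.60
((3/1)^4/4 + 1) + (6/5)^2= 22.69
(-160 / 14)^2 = 6400 / 49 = 130.61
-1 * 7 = -7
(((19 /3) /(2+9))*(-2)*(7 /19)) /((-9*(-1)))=-14 /297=-0.05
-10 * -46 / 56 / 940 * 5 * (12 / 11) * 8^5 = 5652480 / 3619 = 1561.89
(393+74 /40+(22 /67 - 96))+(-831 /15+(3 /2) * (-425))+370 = -31787 /1340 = -23.72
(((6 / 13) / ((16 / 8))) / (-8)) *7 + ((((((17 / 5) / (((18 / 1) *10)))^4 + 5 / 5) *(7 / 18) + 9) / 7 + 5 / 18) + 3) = 4747047532600411 / 1074691800000000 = 4.42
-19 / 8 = -2.38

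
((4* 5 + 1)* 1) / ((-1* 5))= -21 / 5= -4.20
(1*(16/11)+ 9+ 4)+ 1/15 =2396/165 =14.52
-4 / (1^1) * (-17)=68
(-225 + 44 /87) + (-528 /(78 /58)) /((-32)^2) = -16277545 /72384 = -224.88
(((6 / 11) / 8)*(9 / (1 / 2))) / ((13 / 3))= 81 / 286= 0.28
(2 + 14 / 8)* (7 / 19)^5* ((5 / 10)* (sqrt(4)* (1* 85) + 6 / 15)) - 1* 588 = -2901152751 / 4952198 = -585.83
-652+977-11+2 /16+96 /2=2897 /8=362.12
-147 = -147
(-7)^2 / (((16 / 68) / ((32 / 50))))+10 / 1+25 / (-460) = 329419 / 2300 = 143.23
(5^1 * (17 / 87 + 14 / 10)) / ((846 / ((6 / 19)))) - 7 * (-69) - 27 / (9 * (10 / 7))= 1120854997 / 2330730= 480.90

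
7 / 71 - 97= -6880 / 71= -96.90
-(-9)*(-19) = -171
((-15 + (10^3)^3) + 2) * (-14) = -13999999818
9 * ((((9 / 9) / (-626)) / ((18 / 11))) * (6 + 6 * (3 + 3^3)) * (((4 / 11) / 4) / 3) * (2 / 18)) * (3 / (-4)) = 31 / 7512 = 0.00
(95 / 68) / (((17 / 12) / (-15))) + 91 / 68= -13.45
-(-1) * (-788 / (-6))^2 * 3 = 155236 / 3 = 51745.33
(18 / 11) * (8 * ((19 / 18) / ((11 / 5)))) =760 / 121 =6.28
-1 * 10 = -10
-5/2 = -2.50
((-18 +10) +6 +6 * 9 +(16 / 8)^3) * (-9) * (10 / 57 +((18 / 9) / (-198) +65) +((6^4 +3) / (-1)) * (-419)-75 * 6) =-61384121220 / 209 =-293703929.28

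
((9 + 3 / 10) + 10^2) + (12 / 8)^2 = 2231 / 20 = 111.55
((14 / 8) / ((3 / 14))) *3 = 24.50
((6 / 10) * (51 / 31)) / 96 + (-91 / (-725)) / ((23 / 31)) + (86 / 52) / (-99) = 3464836979 / 21289039200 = 0.16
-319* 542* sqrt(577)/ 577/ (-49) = 172898* sqrt(577)/ 28273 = 146.89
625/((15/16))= 2000/3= 666.67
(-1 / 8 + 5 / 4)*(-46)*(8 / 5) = -414 / 5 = -82.80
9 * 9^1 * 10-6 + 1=805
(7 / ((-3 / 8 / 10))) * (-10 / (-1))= -5600 / 3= -1866.67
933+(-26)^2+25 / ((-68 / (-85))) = 6561 / 4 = 1640.25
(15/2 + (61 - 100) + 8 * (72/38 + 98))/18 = 29171/684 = 42.65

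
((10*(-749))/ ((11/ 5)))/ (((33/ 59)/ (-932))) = 2059300600/ 363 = 5673004.41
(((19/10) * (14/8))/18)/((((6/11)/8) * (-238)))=-209/18360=-0.01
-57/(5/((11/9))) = -209/15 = -13.93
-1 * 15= -15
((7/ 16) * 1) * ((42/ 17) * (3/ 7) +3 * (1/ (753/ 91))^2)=24799817/ 51408816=0.48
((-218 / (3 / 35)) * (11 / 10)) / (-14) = 1199 / 6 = 199.83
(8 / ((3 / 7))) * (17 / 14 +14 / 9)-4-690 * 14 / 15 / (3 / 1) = -4508 / 27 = -166.96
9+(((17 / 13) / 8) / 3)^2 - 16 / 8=681697 / 97344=7.00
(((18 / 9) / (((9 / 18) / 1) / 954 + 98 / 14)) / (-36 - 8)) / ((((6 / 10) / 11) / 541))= -860190 / 13357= -64.40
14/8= 7/4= 1.75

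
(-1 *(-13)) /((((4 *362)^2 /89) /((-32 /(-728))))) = 89 /3669232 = 0.00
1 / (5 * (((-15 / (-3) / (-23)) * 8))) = -23 / 200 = -0.12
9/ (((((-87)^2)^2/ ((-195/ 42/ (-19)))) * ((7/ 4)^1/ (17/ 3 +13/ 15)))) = 52/ 362835153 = 0.00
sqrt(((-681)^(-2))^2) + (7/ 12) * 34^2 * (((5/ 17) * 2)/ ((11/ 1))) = 183958541/ 5101371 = 36.06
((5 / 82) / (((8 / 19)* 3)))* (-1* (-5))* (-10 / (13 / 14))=-16625 / 6396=-2.60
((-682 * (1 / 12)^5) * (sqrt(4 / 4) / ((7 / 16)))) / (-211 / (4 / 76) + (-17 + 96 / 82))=13981 / 8982259776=0.00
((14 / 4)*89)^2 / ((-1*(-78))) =388129 / 312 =1244.00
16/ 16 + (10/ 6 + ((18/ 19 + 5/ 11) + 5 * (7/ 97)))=269392/ 60819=4.43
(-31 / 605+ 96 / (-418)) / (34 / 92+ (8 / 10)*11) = -148534 / 4848591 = -0.03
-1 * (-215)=215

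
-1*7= -7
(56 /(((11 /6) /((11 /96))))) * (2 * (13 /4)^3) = 15379 /64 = 240.30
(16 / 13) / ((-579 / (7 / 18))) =-56 / 67743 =-0.00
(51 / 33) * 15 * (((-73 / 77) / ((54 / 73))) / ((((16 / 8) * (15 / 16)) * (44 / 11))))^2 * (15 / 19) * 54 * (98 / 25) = 1931080388 / 17070075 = 113.13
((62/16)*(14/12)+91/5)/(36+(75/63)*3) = 38171/66480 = 0.57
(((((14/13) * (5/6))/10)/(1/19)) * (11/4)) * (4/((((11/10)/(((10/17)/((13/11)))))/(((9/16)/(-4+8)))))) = 109725/91936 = 1.19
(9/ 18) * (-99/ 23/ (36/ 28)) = -77/ 46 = -1.67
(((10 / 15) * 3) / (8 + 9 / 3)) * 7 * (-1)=-14 / 11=-1.27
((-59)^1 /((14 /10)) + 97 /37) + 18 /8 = -37.27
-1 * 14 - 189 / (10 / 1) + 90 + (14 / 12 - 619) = -8411 / 15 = -560.73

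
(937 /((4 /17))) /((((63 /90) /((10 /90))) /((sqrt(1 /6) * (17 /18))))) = 243.72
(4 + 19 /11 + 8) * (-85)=-12835 /11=-1166.82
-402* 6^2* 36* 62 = -32301504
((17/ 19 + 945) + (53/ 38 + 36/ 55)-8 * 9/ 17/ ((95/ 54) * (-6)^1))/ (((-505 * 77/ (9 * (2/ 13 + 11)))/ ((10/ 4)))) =-8794318527/ 1436847412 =-6.12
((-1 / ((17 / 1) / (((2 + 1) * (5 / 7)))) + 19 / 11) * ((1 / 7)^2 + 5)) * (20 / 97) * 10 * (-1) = -16.57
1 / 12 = 0.08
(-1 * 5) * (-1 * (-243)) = -1215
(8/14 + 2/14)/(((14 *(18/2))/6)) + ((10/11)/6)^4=2007160/58110129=0.03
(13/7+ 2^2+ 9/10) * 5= 473/14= 33.79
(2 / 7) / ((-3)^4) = 2 / 567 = 0.00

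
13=13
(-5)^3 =-125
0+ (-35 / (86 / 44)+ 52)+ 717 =32297 / 43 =751.09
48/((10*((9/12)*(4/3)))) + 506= 2554/5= 510.80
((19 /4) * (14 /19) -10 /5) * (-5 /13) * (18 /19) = -135 /247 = -0.55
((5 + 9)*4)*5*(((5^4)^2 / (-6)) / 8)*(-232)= 1585937500 / 3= 528645833.33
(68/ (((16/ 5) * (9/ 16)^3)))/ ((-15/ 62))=-1079296/ 2187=-493.51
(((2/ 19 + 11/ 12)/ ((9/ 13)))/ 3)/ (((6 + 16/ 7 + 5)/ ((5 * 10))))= 530075/ 286254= 1.85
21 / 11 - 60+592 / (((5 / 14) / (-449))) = -40937627 / 55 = -744320.49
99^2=9801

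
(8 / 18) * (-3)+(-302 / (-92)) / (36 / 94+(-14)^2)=-1677029 / 1273740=-1.32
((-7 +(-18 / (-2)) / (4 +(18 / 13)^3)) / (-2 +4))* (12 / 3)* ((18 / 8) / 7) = -743103 / 204680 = -3.63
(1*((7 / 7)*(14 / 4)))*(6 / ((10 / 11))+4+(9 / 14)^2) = 10793 / 280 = 38.55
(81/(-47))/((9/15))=-135/47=-2.87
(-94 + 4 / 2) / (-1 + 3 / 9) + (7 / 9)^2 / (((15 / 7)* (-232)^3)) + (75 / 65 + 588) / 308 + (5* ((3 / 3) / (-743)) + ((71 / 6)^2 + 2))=3181342302965509271 / 11284001204636160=281.93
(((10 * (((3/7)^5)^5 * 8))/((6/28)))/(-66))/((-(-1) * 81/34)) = -3161351190240/2107393545186230558411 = -0.00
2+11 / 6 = 23 / 6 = 3.83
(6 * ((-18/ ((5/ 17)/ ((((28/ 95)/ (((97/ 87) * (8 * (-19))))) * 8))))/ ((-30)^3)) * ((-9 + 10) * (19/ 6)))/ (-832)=0.00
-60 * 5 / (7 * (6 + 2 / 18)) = -540 / 77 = -7.01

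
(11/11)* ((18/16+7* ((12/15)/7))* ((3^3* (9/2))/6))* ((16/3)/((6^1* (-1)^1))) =-693/20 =-34.65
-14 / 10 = -7 / 5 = -1.40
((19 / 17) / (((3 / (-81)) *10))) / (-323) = 27 / 2890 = 0.01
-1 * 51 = -51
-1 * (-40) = 40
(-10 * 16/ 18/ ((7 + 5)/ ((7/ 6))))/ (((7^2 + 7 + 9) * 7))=-2/ 1053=-0.00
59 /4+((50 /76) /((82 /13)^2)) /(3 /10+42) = 199280687 /13510197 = 14.75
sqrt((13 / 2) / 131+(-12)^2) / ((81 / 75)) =25 * sqrt(9888142) / 7074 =11.11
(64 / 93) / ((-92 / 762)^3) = -147483576 / 377177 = -391.02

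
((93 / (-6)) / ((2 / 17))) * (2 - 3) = 527 / 4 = 131.75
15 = 15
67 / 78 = 0.86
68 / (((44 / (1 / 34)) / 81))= 81 / 22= 3.68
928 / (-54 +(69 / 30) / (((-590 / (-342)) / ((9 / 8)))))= -21900800 / 1239003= -17.68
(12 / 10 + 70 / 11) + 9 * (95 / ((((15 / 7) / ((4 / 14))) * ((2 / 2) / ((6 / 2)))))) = 19226 / 55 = 349.56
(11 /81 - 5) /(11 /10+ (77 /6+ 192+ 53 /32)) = -63040 /2690361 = -0.02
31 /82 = 0.38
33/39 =11/13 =0.85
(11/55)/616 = 0.00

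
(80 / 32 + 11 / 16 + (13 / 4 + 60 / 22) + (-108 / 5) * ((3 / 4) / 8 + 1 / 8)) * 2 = 3907 / 440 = 8.88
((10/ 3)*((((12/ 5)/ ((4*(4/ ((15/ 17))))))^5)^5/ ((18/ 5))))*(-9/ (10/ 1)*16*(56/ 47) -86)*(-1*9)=853102108707151492988645895/ 8981352844157889871436536077113660239557689344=0.00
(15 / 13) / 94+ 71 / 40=43681 / 24440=1.79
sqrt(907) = 30.12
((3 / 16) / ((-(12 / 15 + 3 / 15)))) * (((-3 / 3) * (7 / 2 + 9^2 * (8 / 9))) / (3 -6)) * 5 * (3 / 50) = -453 / 320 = -1.42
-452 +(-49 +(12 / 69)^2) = -265013 / 529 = -500.97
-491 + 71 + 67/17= -7073/17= -416.06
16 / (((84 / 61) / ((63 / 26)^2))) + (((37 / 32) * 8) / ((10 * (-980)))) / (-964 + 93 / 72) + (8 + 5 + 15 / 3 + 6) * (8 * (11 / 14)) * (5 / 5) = 4191637493259 / 19133250500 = 219.08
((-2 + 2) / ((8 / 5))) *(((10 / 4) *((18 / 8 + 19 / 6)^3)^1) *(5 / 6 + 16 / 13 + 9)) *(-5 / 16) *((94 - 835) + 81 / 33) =0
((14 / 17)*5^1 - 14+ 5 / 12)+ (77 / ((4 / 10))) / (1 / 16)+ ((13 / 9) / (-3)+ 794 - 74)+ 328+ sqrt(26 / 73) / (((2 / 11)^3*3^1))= 1331*sqrt(1898) / 1752+ 7560745 / 1836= 4151.15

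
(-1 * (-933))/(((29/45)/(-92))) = -3862620/29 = -133193.79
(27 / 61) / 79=27 / 4819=0.01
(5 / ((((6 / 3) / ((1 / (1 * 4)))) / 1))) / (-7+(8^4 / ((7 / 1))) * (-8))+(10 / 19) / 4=655675 / 4988184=0.13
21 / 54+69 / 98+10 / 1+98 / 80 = 217289 / 17640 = 12.32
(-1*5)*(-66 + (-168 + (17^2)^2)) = -416435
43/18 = 2.39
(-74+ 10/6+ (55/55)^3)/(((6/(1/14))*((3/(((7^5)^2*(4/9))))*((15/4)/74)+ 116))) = -2556158881808/349166525391549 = -0.01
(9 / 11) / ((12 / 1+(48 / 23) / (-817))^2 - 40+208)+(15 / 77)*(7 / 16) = 6450900891 / 73430719696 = 0.09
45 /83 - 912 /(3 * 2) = -12571 /83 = -151.46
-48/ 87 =-16/ 29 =-0.55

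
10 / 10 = 1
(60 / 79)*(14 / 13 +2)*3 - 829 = -844183 / 1027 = -821.99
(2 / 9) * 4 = 8 / 9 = 0.89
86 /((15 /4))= 344 /15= 22.93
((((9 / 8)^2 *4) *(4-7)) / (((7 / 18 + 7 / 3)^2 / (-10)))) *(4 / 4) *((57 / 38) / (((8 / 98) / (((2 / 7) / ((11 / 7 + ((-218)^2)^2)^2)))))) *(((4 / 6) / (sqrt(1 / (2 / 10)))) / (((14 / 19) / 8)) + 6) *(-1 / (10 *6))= -6561 / 3110452278844479717232-13851 *sqrt(5) / 27216457439889197525780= -0.00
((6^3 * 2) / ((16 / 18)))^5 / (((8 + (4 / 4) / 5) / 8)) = 1084529420087040 / 41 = 26451937075293.66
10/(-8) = -5/4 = -1.25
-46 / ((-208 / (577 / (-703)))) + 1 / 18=-82883 / 658008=-0.13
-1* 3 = -3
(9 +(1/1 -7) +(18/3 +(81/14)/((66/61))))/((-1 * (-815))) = 4419/251020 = 0.02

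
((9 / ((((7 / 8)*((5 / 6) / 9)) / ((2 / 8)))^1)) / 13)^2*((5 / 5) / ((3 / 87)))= 132.35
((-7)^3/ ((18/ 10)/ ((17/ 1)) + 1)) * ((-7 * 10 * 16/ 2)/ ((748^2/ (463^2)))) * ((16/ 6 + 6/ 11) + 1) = 1788582392275/ 6380814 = 280306.30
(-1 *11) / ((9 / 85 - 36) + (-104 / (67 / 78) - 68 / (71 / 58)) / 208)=115642670 / 386280907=0.30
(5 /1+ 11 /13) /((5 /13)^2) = 988 /25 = 39.52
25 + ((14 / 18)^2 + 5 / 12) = 8431 / 324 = 26.02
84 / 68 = 21 / 17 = 1.24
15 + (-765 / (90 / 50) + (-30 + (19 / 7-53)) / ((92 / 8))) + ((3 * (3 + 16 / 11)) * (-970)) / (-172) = -52030269 / 152306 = -341.62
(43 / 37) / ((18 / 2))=43 / 333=0.13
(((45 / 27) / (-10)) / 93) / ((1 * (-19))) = 1 / 10602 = 0.00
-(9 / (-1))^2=-81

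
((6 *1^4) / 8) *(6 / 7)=9 / 14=0.64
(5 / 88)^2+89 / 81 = 691241 / 627264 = 1.10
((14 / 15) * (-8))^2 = 12544 / 225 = 55.75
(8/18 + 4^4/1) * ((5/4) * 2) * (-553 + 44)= -2936930/9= -326325.56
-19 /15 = -1.27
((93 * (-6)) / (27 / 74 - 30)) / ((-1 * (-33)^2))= -4588 / 265353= -0.02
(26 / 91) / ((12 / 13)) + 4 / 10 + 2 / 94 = 7213 / 9870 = 0.73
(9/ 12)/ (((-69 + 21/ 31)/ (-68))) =527/ 706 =0.75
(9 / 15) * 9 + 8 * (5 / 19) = 713 / 95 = 7.51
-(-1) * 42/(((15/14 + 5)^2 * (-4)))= -2058/7225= -0.28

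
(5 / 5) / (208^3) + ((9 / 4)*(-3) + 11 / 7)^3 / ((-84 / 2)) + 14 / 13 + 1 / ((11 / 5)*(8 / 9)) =3490101502561 / 713010794496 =4.89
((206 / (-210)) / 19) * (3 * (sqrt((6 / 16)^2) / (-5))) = 309 / 26600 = 0.01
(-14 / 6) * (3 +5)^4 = -28672 / 3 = -9557.33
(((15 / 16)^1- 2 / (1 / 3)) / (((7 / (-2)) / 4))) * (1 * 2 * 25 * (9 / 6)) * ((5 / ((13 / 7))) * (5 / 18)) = 16875 / 52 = 324.52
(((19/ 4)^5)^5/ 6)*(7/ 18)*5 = 3257677349088963133781336359817465/ 121597189939003392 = 26790728887099337.75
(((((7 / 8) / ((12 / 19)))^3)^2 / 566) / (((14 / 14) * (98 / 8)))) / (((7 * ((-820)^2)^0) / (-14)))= -112957160281 / 55380113620992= -0.00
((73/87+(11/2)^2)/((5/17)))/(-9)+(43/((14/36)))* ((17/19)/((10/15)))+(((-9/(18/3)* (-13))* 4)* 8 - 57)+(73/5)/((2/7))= 1571985979/2082780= 754.75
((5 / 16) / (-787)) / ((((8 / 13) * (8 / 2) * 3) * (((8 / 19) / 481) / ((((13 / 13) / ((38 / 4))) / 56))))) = -31265 / 270778368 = -0.00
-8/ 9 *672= -1792/ 3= -597.33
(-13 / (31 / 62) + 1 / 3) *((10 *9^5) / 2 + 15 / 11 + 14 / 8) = -7578034.92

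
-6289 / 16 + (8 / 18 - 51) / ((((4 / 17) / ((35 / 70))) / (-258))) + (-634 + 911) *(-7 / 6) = 1296041 / 48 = 27000.85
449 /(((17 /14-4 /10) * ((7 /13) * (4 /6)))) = 29185 /19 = 1536.05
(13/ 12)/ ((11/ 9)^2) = 0.73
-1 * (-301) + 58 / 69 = 20827 / 69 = 301.84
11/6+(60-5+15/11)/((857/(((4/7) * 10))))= 2.21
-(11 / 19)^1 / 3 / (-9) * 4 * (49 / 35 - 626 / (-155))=12364 / 26505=0.47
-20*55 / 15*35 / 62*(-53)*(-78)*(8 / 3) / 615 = -8488480 / 11439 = -742.06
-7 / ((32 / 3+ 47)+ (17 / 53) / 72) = -3816 / 31439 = -0.12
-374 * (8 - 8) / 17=0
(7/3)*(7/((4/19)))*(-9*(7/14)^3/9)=-931/96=-9.70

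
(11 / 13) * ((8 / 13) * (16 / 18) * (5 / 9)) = 3520 / 13689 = 0.26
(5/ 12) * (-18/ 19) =-15/ 38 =-0.39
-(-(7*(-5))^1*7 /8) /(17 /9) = -2205 /136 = -16.21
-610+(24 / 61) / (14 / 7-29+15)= -37212 / 61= -610.03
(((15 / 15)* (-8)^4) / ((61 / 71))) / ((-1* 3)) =-1589.16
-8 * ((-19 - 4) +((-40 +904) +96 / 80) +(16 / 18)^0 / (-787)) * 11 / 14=-20831184 / 3935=-5293.82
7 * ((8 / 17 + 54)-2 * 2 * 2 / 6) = 18970 / 51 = 371.96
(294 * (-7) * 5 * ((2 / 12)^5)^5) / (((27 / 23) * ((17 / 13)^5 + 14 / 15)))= -73228261925 / 1129931533707948121022005248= -0.00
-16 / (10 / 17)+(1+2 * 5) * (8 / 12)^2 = -1004 / 45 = -22.31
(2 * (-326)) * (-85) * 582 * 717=23126433480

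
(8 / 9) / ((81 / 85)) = 680 / 729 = 0.93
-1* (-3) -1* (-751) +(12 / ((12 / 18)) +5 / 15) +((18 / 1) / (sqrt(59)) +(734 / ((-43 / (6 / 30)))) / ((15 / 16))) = 18* sqrt(59) / 59 +2479031 / 3225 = 771.04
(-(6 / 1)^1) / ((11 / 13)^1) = -78 / 11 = -7.09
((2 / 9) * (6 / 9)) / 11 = 4 / 297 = 0.01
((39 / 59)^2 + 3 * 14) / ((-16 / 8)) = -147723 / 6962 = -21.22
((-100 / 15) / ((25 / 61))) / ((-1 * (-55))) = -244 / 825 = -0.30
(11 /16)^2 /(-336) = -121 /86016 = -0.00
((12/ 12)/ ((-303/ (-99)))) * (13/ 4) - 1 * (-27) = 11337/ 404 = 28.06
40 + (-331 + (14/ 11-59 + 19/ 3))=-342.39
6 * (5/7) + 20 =170/7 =24.29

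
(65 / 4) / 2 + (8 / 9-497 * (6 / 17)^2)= -52.90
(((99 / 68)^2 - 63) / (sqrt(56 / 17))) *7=-281511 *sqrt(238) / 18496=-234.80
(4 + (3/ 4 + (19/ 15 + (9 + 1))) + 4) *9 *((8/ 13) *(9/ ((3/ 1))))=21618/ 65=332.58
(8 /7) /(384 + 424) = 1 /707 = 0.00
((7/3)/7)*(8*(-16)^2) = 2048/3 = 682.67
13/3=4.33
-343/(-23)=343/23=14.91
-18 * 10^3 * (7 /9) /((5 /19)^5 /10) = -554646176 /5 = -110929235.20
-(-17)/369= 17/369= 0.05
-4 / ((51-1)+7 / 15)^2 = -900 / 573049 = -0.00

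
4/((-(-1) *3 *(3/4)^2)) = 64/27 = 2.37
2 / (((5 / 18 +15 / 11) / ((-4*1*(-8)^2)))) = -101376 / 325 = -311.93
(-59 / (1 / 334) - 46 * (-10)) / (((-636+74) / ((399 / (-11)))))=-3839577 / 3091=-1242.18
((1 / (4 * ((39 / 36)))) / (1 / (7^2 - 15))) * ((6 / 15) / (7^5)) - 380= -380.00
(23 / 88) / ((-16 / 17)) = -391 / 1408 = -0.28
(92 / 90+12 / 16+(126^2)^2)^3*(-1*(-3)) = 93382192384392470735427753583999 / 1944000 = 48036107193617526098471070.00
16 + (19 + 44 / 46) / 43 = 16283 / 989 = 16.46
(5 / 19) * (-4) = -20 / 19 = -1.05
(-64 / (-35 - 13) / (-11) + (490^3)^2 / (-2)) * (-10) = 2283812388165000040 / 33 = 69206436005000001.21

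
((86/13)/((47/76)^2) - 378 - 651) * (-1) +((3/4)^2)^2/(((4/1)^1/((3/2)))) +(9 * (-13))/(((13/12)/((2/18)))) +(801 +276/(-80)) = 528538661779/294062080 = 1797.37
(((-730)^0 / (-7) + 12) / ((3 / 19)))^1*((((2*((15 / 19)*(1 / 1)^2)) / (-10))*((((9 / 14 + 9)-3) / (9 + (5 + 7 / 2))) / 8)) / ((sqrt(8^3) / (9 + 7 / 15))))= -182683*sqrt(2) / 1097600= -0.24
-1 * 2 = -2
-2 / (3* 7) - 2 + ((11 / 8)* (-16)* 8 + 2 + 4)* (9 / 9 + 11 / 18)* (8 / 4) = -34642 / 63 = -549.87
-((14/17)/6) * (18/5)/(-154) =3/935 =0.00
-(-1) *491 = 491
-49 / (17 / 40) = -1960 / 17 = -115.29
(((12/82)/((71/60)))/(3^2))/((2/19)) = 380/2911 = 0.13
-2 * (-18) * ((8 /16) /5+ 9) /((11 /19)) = 31122 /55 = 565.85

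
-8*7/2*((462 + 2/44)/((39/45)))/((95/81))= -1820070/143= -12727.76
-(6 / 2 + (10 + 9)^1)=-22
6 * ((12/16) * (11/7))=99/14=7.07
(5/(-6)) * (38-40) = 5/3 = 1.67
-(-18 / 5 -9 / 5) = 27 / 5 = 5.40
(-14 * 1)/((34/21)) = -147/17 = -8.65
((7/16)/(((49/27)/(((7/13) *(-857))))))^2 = 535413321/43264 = 12375.49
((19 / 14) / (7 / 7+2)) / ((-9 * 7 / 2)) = -19 / 1323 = -0.01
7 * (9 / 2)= 63 / 2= 31.50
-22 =-22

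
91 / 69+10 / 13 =1873 / 897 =2.09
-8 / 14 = -4 / 7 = -0.57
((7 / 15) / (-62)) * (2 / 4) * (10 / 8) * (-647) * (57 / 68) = 86051 / 33728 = 2.55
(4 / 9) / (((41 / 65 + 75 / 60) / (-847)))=-880880 / 4401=-200.15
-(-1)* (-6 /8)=-3 /4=-0.75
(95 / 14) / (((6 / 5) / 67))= 31825 / 84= 378.87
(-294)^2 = 86436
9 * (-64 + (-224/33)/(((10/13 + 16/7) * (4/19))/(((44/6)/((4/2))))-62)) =-338061552/587921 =-575.01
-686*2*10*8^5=-449576960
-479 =-479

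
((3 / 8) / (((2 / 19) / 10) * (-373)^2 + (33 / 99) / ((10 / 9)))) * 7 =399 / 222652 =0.00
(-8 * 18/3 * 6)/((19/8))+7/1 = -2171/19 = -114.26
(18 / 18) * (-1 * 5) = -5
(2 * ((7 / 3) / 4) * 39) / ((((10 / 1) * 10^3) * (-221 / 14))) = -49 / 170000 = -0.00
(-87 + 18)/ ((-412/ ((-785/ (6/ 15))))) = -270825/ 824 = -328.67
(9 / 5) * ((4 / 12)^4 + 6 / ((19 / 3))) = 1477 / 855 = 1.73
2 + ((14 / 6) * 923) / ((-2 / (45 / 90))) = -6437 / 12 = -536.42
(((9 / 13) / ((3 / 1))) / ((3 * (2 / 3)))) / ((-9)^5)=-1 / 511758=-0.00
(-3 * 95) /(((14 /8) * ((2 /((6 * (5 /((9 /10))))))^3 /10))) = -475000000 /63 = -7539682.54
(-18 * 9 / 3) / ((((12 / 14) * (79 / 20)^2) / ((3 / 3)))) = -25200 / 6241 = -4.04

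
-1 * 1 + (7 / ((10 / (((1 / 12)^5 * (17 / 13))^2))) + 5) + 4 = 837122764310503 / 104640345538560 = 8.00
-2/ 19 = -0.11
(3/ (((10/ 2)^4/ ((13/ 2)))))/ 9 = 13/ 3750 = 0.00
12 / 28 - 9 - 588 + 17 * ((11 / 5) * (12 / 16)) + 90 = -66993 / 140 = -478.52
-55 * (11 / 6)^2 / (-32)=6655 / 1152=5.78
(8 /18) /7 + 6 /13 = 430 /819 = 0.53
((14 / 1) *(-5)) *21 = -1470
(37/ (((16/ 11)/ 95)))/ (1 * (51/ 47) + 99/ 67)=24351217/ 25824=942.97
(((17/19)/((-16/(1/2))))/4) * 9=-153/2432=-0.06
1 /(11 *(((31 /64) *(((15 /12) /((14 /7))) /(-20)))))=-2048 /341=-6.01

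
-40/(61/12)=-480/61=-7.87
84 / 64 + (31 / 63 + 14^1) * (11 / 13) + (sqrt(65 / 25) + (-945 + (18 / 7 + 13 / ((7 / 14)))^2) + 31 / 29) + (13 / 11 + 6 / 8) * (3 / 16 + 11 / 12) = -13096910689 / 117044928 + sqrt(65) / 5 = -110.28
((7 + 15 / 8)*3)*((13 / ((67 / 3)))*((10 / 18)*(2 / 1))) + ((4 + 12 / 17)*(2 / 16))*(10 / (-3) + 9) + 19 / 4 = 5086 / 201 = 25.30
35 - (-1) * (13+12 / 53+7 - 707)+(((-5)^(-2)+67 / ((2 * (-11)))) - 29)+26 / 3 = -675.11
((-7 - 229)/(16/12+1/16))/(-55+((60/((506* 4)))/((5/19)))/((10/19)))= 57319680/18573539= 3.09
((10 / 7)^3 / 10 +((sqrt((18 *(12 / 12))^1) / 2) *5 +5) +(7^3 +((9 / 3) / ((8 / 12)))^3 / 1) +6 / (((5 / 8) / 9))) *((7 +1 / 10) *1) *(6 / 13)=639 *sqrt(2) / 26 +1536625239 / 891800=1757.82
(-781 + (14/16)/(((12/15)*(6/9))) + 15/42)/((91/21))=-1046979/5824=-179.77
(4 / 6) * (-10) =-20 / 3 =-6.67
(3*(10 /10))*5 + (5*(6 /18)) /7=320 /21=15.24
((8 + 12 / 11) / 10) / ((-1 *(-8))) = 5 / 44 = 0.11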